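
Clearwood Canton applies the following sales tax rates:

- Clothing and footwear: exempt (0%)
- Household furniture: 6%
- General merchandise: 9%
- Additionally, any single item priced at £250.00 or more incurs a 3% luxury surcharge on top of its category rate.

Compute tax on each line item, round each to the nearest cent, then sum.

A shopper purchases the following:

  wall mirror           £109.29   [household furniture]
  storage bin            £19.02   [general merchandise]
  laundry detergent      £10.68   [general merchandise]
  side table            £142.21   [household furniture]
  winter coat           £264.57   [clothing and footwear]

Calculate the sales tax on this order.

Wall mirror £109.29: household furniture → 6% → £6.56
Storage bin £19.02: general merchandise → 9% → £1.71
Laundry detergent £10.68: general merchandise → 9% → £0.96
Side table £142.21: household furniture → 6% → £8.53
Winter coat £264.57: clothing and footwear → 0% + 3% surcharge = 3% → £7.94
Total tax = £6.56 + £1.71 + £0.96 + £8.53 + £7.94 = £25.70

£25.70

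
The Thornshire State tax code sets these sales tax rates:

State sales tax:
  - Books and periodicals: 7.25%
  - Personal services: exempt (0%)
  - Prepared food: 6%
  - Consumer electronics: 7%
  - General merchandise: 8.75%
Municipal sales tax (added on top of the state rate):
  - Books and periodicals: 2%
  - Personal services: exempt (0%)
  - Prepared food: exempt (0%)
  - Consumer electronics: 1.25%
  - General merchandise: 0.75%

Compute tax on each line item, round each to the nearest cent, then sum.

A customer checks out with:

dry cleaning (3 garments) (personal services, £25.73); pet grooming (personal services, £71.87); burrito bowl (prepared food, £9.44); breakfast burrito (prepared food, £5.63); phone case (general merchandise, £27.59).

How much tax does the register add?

£3.53

Dry cleaning (3 garments) £25.73: personal services → 0% + 0% municipal = 0% → £0.00
Pet grooming £71.87: personal services → 0% + 0% municipal = 0% → £0.00
Burrito bowl £9.44: prepared food → 6% + 0% municipal = 6% → £0.57
Breakfast burrito £5.63: prepared food → 6% + 0% municipal = 6% → £0.34
Phone case £27.59: general merchandise → 8.75% + 0.75% municipal = 9.5% → £2.62
Total tax = £0.57 + £0.34 + £2.62 = £3.53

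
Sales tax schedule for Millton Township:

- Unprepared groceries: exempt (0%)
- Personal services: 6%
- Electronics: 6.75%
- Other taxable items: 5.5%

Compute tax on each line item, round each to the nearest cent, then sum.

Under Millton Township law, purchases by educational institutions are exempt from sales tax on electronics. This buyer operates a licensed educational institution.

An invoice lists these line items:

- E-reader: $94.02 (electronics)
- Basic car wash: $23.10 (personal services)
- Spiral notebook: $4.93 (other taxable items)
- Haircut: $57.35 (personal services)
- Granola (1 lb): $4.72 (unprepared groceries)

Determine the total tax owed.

E-reader $94.02: electronics, buyer-exempt → 0% → $0.00
Basic car wash $23.10: personal services → 6% → $1.39
Spiral notebook $4.93: other taxable items → 5.5% → $0.27
Haircut $57.35: personal services → 6% → $3.44
Granola (1 lb) $4.72: unprepared groceries → 0% → $0.00
Total tax = $1.39 + $0.27 + $3.44 = $5.10

$5.10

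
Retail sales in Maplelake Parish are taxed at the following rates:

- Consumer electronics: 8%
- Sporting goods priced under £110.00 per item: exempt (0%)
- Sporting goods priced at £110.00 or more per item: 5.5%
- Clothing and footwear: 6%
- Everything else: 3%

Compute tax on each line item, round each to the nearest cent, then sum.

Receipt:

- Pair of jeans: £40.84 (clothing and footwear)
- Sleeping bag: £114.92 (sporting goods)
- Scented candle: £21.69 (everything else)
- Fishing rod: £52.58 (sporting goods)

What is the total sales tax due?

£9.42

Pair of jeans £40.84: clothing and footwear → 6% → £2.45
Sleeping bag £114.92: sporting goods, £110.00 or more → 5.5% → £6.32
Scented candle £21.69: everything else → 3% → £0.65
Fishing rod £52.58: sporting goods, under £110.00 → 0% → £0.00
Total tax = £2.45 + £6.32 + £0.65 = £9.42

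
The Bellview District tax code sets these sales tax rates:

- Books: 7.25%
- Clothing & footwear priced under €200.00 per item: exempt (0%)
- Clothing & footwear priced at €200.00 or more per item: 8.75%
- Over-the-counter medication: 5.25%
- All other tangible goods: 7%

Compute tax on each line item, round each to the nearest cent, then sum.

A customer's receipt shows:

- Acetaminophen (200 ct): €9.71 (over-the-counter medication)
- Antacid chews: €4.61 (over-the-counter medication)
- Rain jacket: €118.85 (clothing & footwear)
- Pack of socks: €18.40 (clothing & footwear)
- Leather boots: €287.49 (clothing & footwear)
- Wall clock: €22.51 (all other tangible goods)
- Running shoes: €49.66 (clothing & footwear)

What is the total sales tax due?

Acetaminophen (200 ct) €9.71: over-the-counter medication → 5.25% → €0.51
Antacid chews €4.61: over-the-counter medication → 5.25% → €0.24
Rain jacket €118.85: clothing & footwear, under €200.00 → 0% → €0.00
Pack of socks €18.40: clothing & footwear, under €200.00 → 0% → €0.00
Leather boots €287.49: clothing & footwear, €200.00 or more → 8.75% → €25.16
Wall clock €22.51: all other tangible goods → 7% → €1.58
Running shoes €49.66: clothing & footwear, under €200.00 → 0% → €0.00
Total tax = €0.51 + €0.24 + €25.16 + €1.58 = €27.49

€27.49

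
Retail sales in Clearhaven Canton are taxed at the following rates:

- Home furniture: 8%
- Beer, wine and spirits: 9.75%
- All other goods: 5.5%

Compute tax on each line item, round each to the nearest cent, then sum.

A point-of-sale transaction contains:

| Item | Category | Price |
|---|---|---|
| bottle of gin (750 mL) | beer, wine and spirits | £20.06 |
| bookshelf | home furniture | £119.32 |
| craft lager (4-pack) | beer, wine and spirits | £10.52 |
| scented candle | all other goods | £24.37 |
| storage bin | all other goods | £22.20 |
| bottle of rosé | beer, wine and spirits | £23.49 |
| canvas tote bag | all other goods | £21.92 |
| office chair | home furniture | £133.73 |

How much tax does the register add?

Bottle of gin (750 mL) £20.06: beer, wine and spirits → 9.75% → £1.96
Bookshelf £119.32: home furniture → 8% → £9.55
Craft lager (4-pack) £10.52: beer, wine and spirits → 9.75% → £1.03
Scented candle £24.37: all other goods → 5.5% → £1.34
Storage bin £22.20: all other goods → 5.5% → £1.22
Bottle of rosé £23.49: beer, wine and spirits → 9.75% → £2.29
Canvas tote bag £21.92: all other goods → 5.5% → £1.21
Office chair £133.73: home furniture → 8% → £10.70
Total tax = £1.96 + £9.55 + £1.03 + £1.34 + £1.22 + £2.29 + £1.21 + £10.70 = £29.30

£29.30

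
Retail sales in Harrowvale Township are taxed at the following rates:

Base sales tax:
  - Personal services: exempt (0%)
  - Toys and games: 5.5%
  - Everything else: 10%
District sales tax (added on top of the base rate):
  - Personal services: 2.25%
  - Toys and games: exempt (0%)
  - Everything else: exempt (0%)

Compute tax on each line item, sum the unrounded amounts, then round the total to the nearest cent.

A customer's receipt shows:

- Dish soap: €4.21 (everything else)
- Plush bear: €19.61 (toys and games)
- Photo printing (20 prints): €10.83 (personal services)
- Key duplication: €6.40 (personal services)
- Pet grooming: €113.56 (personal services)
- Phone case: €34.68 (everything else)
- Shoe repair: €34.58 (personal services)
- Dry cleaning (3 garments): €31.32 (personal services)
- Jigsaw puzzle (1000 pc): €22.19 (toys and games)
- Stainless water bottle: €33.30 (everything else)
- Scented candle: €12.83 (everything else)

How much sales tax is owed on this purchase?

Dish soap €4.21: everything else → 10% + 0% district = 10% → €0.421
Plush bear €19.61: toys and games → 5.5% + 0% district = 5.5% → €1.07855
Photo printing (20 prints) €10.83: personal services → 0% + 2.25% district = 2.25% → €0.243675
Key duplication €6.40: personal services → 0% + 2.25% district = 2.25% → €0.144
Pet grooming €113.56: personal services → 0% + 2.25% district = 2.25% → €2.5551
Phone case €34.68: everything else → 10% + 0% district = 10% → €3.468
Shoe repair €34.58: personal services → 0% + 2.25% district = 2.25% → €0.77805
Dry cleaning (3 garments) €31.32: personal services → 0% + 2.25% district = 2.25% → €0.7047
Jigsaw puzzle (1000 pc) €22.19: toys and games → 5.5% + 0% district = 5.5% → €1.22045
Stainless water bottle €33.30: everything else → 10% + 0% district = 10% → €3.33
Scented candle €12.83: everything else → 10% + 0% district = 10% → €1.283
Unrounded tax sum = €15.226525 → €15.23

€15.23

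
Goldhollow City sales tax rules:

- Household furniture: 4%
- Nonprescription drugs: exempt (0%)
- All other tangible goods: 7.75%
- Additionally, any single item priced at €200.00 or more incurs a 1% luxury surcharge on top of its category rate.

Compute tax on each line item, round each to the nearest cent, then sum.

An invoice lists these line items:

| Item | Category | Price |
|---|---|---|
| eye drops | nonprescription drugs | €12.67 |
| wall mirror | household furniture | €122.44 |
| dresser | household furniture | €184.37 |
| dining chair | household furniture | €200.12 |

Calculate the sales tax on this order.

€22.28

Eye drops €12.67: nonprescription drugs → 0% → €0.00
Wall mirror €122.44: household furniture → 4% → €4.90
Dresser €184.37: household furniture → 4% → €7.37
Dining chair €200.12: household furniture → 4% + 1% surcharge = 5% → €10.01
Total tax = €4.90 + €7.37 + €10.01 = €22.28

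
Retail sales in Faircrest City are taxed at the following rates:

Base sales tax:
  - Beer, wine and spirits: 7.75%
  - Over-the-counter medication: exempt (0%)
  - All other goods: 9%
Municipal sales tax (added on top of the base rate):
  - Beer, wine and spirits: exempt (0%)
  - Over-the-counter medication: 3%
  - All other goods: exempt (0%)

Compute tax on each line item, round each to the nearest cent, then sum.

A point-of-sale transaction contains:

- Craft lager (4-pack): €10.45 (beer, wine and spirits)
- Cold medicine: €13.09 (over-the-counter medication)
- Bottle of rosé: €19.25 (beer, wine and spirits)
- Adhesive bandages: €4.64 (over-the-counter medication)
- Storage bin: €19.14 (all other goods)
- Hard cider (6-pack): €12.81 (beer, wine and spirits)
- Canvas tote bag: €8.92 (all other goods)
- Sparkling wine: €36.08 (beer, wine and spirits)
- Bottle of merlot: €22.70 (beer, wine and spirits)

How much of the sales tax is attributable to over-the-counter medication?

Cold medicine €13.09: over-the-counter medication → 0% + 3% municipal = 3% → €0.39
Adhesive bandages €4.64: over-the-counter medication → 0% + 3% municipal = 3% → €0.14
Tax on over-the-counter medication = €0.39 + €0.14 = €0.53

€0.53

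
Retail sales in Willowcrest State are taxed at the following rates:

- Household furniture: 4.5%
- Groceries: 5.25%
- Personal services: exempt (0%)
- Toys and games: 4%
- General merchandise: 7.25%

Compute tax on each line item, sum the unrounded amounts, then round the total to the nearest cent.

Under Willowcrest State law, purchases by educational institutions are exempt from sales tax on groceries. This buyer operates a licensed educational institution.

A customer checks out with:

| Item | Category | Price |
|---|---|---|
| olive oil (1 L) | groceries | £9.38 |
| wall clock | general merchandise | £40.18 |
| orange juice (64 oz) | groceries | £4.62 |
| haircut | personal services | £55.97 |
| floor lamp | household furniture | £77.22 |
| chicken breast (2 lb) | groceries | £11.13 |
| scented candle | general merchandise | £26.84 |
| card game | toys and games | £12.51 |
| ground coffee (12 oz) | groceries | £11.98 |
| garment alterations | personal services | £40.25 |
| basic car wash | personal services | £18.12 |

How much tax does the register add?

£8.83

Olive oil (1 L) £9.38: groceries, buyer-exempt → 0% → £0.00
Wall clock £40.18: general merchandise → 7.25% → £2.91305
Orange juice (64 oz) £4.62: groceries, buyer-exempt → 0% → £0.00
Haircut £55.97: personal services → 0% → £0.00
Floor lamp £77.22: household furniture → 4.5% → £3.4749
Chicken breast (2 lb) £11.13: groceries, buyer-exempt → 0% → £0.00
Scented candle £26.84: general merchandise → 7.25% → £1.9459
Card game £12.51: toys and games → 4% → £0.5004
Ground coffee (12 oz) £11.98: groceries, buyer-exempt → 0% → £0.00
Garment alterations £40.25: personal services → 0% → £0.00
Basic car wash £18.12: personal services → 0% → £0.00
Unrounded tax sum = £8.83425 → £8.83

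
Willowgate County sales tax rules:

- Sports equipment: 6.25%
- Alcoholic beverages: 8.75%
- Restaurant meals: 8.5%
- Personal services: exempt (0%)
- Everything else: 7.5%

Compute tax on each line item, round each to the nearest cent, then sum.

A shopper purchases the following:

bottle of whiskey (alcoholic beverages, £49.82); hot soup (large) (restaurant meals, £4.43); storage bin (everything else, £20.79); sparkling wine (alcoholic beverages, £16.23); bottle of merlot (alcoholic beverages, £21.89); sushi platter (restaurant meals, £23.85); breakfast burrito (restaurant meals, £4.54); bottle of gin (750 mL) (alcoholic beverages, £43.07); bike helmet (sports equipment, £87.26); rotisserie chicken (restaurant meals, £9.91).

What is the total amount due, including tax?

Bottle of whiskey £49.82: alcoholic beverages → 8.75% → £4.36
Hot soup (large) £4.43: restaurant meals → 8.5% → £0.38
Storage bin £20.79: everything else → 7.5% → £1.56
Sparkling wine £16.23: alcoholic beverages → 8.75% → £1.42
Bottle of merlot £21.89: alcoholic beverages → 8.75% → £1.92
Sushi platter £23.85: restaurant meals → 8.5% → £2.03
Breakfast burrito £4.54: restaurant meals → 8.5% → £0.39
Bottle of gin (750 mL) £43.07: alcoholic beverages → 8.75% → £3.77
Bike helmet £87.26: sports equipment → 6.25% → £5.45
Rotisserie chicken £9.91: restaurant meals → 8.5% → £0.84
Subtotal = £281.79; tax = £22.12; total due = £303.91

£303.91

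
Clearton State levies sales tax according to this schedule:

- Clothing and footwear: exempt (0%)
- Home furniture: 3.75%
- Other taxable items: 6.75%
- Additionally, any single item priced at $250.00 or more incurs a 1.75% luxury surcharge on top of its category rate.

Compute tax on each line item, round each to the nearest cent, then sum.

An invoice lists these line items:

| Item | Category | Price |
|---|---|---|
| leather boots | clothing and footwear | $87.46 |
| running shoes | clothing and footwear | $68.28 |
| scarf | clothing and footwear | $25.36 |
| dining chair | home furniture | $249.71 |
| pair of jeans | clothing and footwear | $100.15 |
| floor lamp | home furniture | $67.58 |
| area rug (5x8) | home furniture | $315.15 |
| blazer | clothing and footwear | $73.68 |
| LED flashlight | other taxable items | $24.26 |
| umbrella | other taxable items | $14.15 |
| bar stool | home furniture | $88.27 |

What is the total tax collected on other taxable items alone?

$2.60

LED flashlight $24.26: other taxable items → 6.75% → $1.64
Umbrella $14.15: other taxable items → 6.75% → $0.96
Tax on other taxable items = $1.64 + $0.96 = $2.60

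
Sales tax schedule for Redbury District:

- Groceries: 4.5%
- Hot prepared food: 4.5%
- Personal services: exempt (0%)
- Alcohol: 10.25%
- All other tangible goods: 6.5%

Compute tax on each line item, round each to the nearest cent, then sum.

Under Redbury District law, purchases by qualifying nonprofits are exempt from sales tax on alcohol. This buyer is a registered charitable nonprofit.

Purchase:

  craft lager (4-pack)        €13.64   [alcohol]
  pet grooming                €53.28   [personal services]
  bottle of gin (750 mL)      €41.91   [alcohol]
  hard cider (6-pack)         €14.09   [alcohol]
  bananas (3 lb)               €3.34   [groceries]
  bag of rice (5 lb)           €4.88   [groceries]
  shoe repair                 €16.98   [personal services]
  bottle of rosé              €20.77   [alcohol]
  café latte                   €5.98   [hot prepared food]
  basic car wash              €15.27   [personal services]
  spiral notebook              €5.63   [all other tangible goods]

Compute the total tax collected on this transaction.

Craft lager (4-pack) €13.64: alcohol, buyer-exempt → 0% → €0.00
Pet grooming €53.28: personal services → 0% → €0.00
Bottle of gin (750 mL) €41.91: alcohol, buyer-exempt → 0% → €0.00
Hard cider (6-pack) €14.09: alcohol, buyer-exempt → 0% → €0.00
Bananas (3 lb) €3.34: groceries → 4.5% → €0.15
Bag of rice (5 lb) €4.88: groceries → 4.5% → €0.22
Shoe repair €16.98: personal services → 0% → €0.00
Bottle of rosé €20.77: alcohol, buyer-exempt → 0% → €0.00
Café latte €5.98: hot prepared food → 4.5% → €0.27
Basic car wash €15.27: personal services → 0% → €0.00
Spiral notebook €5.63: all other tangible goods → 6.5% → €0.37
Total tax = €0.15 + €0.22 + €0.27 + €0.37 = €1.01

€1.01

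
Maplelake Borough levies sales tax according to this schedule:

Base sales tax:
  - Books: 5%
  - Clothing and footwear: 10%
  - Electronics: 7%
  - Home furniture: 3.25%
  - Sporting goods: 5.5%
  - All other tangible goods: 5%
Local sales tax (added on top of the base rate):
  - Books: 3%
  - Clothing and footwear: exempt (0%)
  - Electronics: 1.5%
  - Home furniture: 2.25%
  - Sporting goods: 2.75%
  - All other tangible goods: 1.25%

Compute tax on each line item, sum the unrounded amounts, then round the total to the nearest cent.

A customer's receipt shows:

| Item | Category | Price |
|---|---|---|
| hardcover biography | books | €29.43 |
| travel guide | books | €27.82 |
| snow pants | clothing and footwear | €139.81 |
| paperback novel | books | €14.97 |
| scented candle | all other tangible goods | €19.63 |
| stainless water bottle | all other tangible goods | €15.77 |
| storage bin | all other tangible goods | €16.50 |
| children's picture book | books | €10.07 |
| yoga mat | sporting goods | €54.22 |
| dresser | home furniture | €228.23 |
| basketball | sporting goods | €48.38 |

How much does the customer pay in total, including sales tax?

€649.66

Hardcover biography €29.43: books → 5% + 3% local = 8% → €2.3544
Travel guide €27.82: books → 5% + 3% local = 8% → €2.2256
Snow pants €139.81: clothing and footwear → 10% + 0% local = 10% → €13.981
Paperback novel €14.97: books → 5% + 3% local = 8% → €1.1976
Scented candle €19.63: all other tangible goods → 5% + 1.25% local = 6.25% → €1.226875
Stainless water bottle €15.77: all other tangible goods → 5% + 1.25% local = 6.25% → €0.985625
Storage bin €16.50: all other tangible goods → 5% + 1.25% local = 6.25% → €1.03125
Children's picture book €10.07: books → 5% + 3% local = 8% → €0.8056
Yoga mat €54.22: sporting goods → 5.5% + 2.75% local = 8.25% → €4.47315
Dresser €228.23: home furniture → 3.25% + 2.25% local = 5.5% → €12.55265
Basketball €48.38: sporting goods → 5.5% + 2.75% local = 8.25% → €3.99135
Subtotal = €604.83; unrounded tax = €44.8251 → €44.83; total due = €649.66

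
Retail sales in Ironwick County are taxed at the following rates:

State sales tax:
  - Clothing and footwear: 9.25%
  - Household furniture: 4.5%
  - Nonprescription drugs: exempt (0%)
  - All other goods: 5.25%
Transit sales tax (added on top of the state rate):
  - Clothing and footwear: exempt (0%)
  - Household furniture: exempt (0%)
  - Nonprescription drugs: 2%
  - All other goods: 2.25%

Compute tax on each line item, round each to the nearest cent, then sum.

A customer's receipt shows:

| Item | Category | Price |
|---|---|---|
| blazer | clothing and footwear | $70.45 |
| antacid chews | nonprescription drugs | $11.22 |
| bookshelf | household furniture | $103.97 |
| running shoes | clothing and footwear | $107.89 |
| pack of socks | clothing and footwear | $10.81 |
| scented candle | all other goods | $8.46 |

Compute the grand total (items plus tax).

Blazer $70.45: clothing and footwear → 9.25% + 0% transit = 9.25% → $6.52
Antacid chews $11.22: nonprescription drugs → 0% + 2% transit = 2% → $0.22
Bookshelf $103.97: household furniture → 4.5% + 0% transit = 4.5% → $4.68
Running shoes $107.89: clothing and footwear → 9.25% + 0% transit = 9.25% → $9.98
Pack of socks $10.81: clothing and footwear → 9.25% + 0% transit = 9.25% → $1.00
Scented candle $8.46: all other goods → 5.25% + 2.25% transit = 7.5% → $0.63
Subtotal = $312.80; tax = $23.03; total due = $335.83

$335.83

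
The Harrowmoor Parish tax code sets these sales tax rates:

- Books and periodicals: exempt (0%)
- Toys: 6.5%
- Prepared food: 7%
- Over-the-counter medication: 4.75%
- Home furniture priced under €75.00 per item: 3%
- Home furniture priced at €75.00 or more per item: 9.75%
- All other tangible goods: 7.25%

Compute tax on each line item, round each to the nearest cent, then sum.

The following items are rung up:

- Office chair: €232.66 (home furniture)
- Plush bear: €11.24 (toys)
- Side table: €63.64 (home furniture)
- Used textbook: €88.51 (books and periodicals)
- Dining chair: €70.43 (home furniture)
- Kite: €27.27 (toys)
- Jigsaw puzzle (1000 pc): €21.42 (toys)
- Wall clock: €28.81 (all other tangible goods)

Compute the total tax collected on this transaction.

€32.68

Office chair €232.66: home furniture, €75.00 or more → 9.75% → €22.68
Plush bear €11.24: toys → 6.5% → €0.73
Side table €63.64: home furniture, under €75.00 → 3% → €1.91
Used textbook €88.51: books and periodicals → 0% → €0.00
Dining chair €70.43: home furniture, under €75.00 → 3% → €2.11
Kite €27.27: toys → 6.5% → €1.77
Jigsaw puzzle (1000 pc) €21.42: toys → 6.5% → €1.39
Wall clock €28.81: all other tangible goods → 7.25% → €2.09
Total tax = €22.68 + €0.73 + €1.91 + €2.11 + €1.77 + €1.39 + €2.09 = €32.68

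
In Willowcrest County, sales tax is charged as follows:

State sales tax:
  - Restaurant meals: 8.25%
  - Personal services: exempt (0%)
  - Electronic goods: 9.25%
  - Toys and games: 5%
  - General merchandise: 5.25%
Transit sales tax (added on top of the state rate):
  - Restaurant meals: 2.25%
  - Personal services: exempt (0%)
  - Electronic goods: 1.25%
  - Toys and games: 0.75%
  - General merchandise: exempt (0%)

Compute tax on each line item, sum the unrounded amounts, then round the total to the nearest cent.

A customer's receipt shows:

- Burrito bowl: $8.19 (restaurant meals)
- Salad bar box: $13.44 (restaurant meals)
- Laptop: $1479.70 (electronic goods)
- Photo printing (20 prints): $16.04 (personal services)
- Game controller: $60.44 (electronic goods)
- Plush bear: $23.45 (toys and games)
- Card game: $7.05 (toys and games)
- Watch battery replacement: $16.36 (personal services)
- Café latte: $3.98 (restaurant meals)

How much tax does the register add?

Burrito bowl $8.19: restaurant meals → 8.25% + 2.25% transit = 10.5% → $0.85995
Salad bar box $13.44: restaurant meals → 8.25% + 2.25% transit = 10.5% → $1.4112
Laptop $1479.70: electronic goods → 9.25% + 1.25% transit = 10.5% → $155.3685
Photo printing (20 prints) $16.04: personal services → 0% + 0% transit = 0% → $0.00
Game controller $60.44: electronic goods → 9.25% + 1.25% transit = 10.5% → $6.3462
Plush bear $23.45: toys and games → 5% + 0.75% transit = 5.75% → $1.348375
Card game $7.05: toys and games → 5% + 0.75% transit = 5.75% → $0.405375
Watch battery replacement $16.36: personal services → 0% + 0% transit = 0% → $0.00
Café latte $3.98: restaurant meals → 8.25% + 2.25% transit = 10.5% → $0.4179
Unrounded tax sum = $166.1575 → $166.16

$166.16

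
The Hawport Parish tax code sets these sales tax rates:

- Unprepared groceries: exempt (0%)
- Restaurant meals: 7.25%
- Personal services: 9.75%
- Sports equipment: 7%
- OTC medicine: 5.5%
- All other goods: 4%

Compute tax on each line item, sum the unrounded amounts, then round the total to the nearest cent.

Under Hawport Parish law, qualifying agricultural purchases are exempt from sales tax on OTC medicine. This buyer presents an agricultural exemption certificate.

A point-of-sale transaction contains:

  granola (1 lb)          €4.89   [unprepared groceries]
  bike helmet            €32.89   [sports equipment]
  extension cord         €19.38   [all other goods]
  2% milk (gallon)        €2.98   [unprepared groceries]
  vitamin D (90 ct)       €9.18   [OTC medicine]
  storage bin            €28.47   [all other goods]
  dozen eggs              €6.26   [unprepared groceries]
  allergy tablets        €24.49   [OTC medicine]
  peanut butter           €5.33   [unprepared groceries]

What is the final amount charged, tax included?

€138.09

Granola (1 lb) €4.89: unprepared groceries → 0% → €0.00
Bike helmet €32.89: sports equipment → 7% → €2.3023
Extension cord €19.38: all other goods → 4% → €0.7752
2% milk (gallon) €2.98: unprepared groceries → 0% → €0.00
Vitamin D (90 ct) €9.18: OTC medicine, buyer-exempt → 0% → €0.00
Storage bin €28.47: all other goods → 4% → €1.1388
Dozen eggs €6.26: unprepared groceries → 0% → €0.00
Allergy tablets €24.49: OTC medicine, buyer-exempt → 0% → €0.00
Peanut butter €5.33: unprepared groceries → 0% → €0.00
Subtotal = €133.87; unrounded tax = €4.2163 → €4.22; total due = €138.09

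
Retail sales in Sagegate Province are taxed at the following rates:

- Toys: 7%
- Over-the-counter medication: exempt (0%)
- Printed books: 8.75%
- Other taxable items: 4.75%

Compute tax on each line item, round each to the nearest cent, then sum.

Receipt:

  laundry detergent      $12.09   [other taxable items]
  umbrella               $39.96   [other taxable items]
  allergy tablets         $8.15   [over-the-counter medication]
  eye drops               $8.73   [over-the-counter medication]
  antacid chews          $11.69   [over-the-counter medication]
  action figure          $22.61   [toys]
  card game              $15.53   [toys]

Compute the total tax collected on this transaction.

$5.14

Laundry detergent $12.09: other taxable items → 4.75% → $0.57
Umbrella $39.96: other taxable items → 4.75% → $1.90
Allergy tablets $8.15: over-the-counter medication → 0% → $0.00
Eye drops $8.73: over-the-counter medication → 0% → $0.00
Antacid chews $11.69: over-the-counter medication → 0% → $0.00
Action figure $22.61: toys → 7% → $1.58
Card game $15.53: toys → 7% → $1.09
Total tax = $0.57 + $1.90 + $1.58 + $1.09 = $5.14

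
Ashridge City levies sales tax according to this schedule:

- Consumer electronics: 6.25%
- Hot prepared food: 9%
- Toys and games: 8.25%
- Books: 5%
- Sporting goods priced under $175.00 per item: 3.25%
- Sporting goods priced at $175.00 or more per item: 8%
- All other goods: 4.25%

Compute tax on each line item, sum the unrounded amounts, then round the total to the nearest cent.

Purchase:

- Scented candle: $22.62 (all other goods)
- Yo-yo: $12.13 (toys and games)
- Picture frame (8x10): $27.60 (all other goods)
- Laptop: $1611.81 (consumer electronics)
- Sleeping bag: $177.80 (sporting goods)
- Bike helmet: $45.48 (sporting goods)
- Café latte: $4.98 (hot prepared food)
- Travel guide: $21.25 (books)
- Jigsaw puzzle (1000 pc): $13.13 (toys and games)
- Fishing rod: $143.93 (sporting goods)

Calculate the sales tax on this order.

$126.85

Scented candle $22.62: all other goods → 4.25% → $0.96135
Yo-yo $12.13: toys and games → 8.25% → $1.000725
Picture frame (8x10) $27.60: all other goods → 4.25% → $1.173
Laptop $1611.81: consumer electronics → 6.25% → $100.738125
Sleeping bag $177.80: sporting goods, $175.00 or more → 8% → $14.224
Bike helmet $45.48: sporting goods, under $175.00 → 3.25% → $1.4781
Café latte $4.98: hot prepared food → 9% → $0.4482
Travel guide $21.25: books → 5% → $1.0625
Jigsaw puzzle (1000 pc) $13.13: toys and games → 8.25% → $1.083225
Fishing rod $143.93: sporting goods, under $175.00 → 3.25% → $4.677725
Unrounded tax sum = $126.84695 → $126.85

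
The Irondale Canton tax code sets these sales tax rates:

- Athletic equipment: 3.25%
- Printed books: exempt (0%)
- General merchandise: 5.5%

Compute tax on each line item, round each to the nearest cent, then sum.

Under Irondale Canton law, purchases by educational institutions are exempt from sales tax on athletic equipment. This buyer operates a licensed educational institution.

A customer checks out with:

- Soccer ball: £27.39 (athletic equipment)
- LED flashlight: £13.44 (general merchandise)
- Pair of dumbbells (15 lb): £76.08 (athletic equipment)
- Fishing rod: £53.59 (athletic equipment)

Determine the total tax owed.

£0.74

Soccer ball £27.39: athletic equipment, buyer-exempt → 0% → £0.00
LED flashlight £13.44: general merchandise → 5.5% → £0.74
Pair of dumbbells (15 lb) £76.08: athletic equipment, buyer-exempt → 0% → £0.00
Fishing rod £53.59: athletic equipment, buyer-exempt → 0% → £0.00
Total tax = £0.74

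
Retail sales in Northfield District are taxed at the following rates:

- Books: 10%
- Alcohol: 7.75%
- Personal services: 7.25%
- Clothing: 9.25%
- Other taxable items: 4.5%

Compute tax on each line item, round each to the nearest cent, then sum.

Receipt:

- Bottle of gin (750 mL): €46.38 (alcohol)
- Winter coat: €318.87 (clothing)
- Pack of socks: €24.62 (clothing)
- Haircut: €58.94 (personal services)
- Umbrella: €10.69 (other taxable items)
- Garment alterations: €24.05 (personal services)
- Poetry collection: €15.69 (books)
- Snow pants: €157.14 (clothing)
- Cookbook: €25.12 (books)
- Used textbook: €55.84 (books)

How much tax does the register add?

Bottle of gin (750 mL) €46.38: alcohol → 7.75% → €3.59
Winter coat €318.87: clothing → 9.25% → €29.50
Pack of socks €24.62: clothing → 9.25% → €2.28
Haircut €58.94: personal services → 7.25% → €4.27
Umbrella €10.69: other taxable items → 4.5% → €0.48
Garment alterations €24.05: personal services → 7.25% → €1.74
Poetry collection €15.69: books → 10% → €1.57
Snow pants €157.14: clothing → 9.25% → €14.54
Cookbook €25.12: books → 10% → €2.51
Used textbook €55.84: books → 10% → €5.58
Total tax = €3.59 + €29.50 + €2.28 + €4.27 + €0.48 + €1.74 + €1.57 + €14.54 + €2.51 + €5.58 = €66.06

€66.06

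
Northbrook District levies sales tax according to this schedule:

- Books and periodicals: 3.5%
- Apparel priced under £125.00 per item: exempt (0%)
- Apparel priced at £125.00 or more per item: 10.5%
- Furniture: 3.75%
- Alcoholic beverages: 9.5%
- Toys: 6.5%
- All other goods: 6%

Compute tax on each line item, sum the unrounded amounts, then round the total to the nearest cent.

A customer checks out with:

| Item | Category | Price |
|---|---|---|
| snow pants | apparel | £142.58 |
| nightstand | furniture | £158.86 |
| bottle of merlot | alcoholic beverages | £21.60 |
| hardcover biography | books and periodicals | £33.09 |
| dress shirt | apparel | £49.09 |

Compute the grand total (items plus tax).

£429.36

Snow pants £142.58: apparel, £125.00 or more → 10.5% → £14.9709
Nightstand £158.86: furniture → 3.75% → £5.95725
Bottle of merlot £21.60: alcoholic beverages → 9.5% → £2.052
Hardcover biography £33.09: books and periodicals → 3.5% → £1.15815
Dress shirt £49.09: apparel, under £125.00 → 0% → £0.00
Subtotal = £405.22; unrounded tax = £24.1383 → £24.14; total due = £429.36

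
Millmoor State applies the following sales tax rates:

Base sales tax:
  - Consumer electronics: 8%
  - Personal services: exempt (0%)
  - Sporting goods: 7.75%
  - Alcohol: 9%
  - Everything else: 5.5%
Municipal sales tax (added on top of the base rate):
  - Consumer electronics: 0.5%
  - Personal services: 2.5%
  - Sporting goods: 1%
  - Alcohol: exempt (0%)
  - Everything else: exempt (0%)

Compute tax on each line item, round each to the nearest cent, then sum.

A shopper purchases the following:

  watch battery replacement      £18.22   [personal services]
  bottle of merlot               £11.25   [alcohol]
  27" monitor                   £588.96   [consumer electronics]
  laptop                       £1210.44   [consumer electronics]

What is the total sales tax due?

£154.42

Watch battery replacement £18.22: personal services → 0% + 2.5% municipal = 2.5% → £0.46
Bottle of merlot £11.25: alcohol → 9% + 0% municipal = 9% → £1.01
27" monitor £588.96: consumer electronics → 8% + 0.5% municipal = 8.5% → £50.06
Laptop £1210.44: consumer electronics → 8% + 0.5% municipal = 8.5% → £102.89
Total tax = £0.46 + £1.01 + £50.06 + £102.89 = £154.42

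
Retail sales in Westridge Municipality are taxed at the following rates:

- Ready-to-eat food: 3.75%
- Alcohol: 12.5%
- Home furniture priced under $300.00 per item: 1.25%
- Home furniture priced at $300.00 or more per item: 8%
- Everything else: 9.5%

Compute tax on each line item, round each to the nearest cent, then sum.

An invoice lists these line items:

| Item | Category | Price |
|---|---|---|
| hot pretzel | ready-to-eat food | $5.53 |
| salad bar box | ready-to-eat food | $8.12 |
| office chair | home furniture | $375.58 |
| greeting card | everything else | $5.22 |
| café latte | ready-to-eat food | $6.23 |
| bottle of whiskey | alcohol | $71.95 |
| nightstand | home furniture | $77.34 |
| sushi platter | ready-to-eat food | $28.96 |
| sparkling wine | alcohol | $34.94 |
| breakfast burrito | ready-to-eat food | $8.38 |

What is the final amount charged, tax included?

Hot pretzel $5.53: ready-to-eat food → 3.75% → $0.21
Salad bar box $8.12: ready-to-eat food → 3.75% → $0.30
Office chair $375.58: home furniture, $300.00 or more → 8% → $30.05
Greeting card $5.22: everything else → 9.5% → $0.50
Café latte $6.23: ready-to-eat food → 3.75% → $0.23
Bottle of whiskey $71.95: alcohol → 12.5% → $8.99
Nightstand $77.34: home furniture, under $300.00 → 1.25% → $0.97
Sushi platter $28.96: ready-to-eat food → 3.75% → $1.09
Sparkling wine $34.94: alcohol → 12.5% → $4.37
Breakfast burrito $8.38: ready-to-eat food → 3.75% → $0.31
Subtotal = $622.25; tax = $47.02; total due = $669.27

$669.27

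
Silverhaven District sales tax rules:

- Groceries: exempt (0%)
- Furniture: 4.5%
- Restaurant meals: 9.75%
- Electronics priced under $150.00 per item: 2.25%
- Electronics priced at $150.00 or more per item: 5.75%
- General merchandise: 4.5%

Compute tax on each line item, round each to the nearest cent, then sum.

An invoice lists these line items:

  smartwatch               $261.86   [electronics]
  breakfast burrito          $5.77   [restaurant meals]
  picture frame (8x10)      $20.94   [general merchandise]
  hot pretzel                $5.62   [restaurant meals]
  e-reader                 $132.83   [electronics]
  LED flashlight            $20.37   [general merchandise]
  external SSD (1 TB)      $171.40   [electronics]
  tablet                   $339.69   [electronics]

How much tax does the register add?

Smartwatch $261.86: electronics, $150.00 or more → 5.75% → $15.06
Breakfast burrito $5.77: restaurant meals → 9.75% → $0.56
Picture frame (8x10) $20.94: general merchandise → 4.5% → $0.94
Hot pretzel $5.62: restaurant meals → 9.75% → $0.55
E-reader $132.83: electronics, under $150.00 → 2.25% → $2.99
LED flashlight $20.37: general merchandise → 4.5% → $0.92
External SSD (1 TB) $171.40: electronics, $150.00 or more → 5.75% → $9.86
Tablet $339.69: electronics, $150.00 or more → 5.75% → $19.53
Total tax = $15.06 + $0.56 + $0.94 + $0.55 + $2.99 + $0.92 + $9.86 + $19.53 = $50.41

$50.41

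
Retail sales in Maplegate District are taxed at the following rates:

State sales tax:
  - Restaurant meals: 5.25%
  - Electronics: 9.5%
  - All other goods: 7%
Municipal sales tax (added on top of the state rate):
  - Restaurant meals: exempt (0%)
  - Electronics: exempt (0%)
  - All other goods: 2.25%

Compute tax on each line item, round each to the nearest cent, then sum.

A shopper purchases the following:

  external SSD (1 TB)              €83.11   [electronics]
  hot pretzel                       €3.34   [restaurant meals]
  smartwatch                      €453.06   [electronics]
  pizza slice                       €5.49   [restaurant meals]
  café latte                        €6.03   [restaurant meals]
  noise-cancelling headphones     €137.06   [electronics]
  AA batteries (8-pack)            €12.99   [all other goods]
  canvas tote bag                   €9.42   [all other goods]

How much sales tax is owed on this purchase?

External SSD (1 TB) €83.11: electronics → 9.5% + 0% municipal = 9.5% → €7.90
Hot pretzel €3.34: restaurant meals → 5.25% + 0% municipal = 5.25% → €0.18
Smartwatch €453.06: electronics → 9.5% + 0% municipal = 9.5% → €43.04
Pizza slice €5.49: restaurant meals → 5.25% + 0% municipal = 5.25% → €0.29
Café latte €6.03: restaurant meals → 5.25% + 0% municipal = 5.25% → €0.32
Noise-cancelling headphones €137.06: electronics → 9.5% + 0% municipal = 9.5% → €13.02
AA batteries (8-pack) €12.99: all other goods → 7% + 2.25% municipal = 9.25% → €1.20
Canvas tote bag €9.42: all other goods → 7% + 2.25% municipal = 9.25% → €0.87
Total tax = €7.90 + €0.18 + €43.04 + €0.29 + €0.32 + €13.02 + €1.20 + €0.87 = €66.82

€66.82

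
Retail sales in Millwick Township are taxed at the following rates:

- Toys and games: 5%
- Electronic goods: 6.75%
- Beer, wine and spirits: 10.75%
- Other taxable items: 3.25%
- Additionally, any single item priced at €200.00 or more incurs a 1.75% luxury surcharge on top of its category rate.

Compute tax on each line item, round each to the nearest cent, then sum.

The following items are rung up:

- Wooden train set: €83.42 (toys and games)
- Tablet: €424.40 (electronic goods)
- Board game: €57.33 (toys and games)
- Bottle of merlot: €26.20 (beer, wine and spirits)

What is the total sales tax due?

Wooden train set €83.42: toys and games → 5% → €4.17
Tablet €424.40: electronic goods → 6.75% + 1.75% surcharge = 8.5% → €36.07
Board game €57.33: toys and games → 5% → €2.87
Bottle of merlot €26.20: beer, wine and spirits → 10.75% → €2.82
Total tax = €4.17 + €36.07 + €2.87 + €2.82 = €45.93

€45.93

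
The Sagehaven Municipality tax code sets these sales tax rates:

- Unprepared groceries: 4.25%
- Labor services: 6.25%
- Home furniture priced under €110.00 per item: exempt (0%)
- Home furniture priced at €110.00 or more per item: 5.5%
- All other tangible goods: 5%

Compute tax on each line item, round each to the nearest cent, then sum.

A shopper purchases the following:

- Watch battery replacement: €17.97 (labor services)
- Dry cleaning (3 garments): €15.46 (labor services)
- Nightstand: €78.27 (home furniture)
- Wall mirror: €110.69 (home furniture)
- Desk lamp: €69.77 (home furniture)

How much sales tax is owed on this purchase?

€8.18

Watch battery replacement €17.97: labor services → 6.25% → €1.12
Dry cleaning (3 garments) €15.46: labor services → 6.25% → €0.97
Nightstand €78.27: home furniture, under €110.00 → 0% → €0.00
Wall mirror €110.69: home furniture, €110.00 or more → 5.5% → €6.09
Desk lamp €69.77: home furniture, under €110.00 → 0% → €0.00
Total tax = €1.12 + €0.97 + €6.09 = €8.18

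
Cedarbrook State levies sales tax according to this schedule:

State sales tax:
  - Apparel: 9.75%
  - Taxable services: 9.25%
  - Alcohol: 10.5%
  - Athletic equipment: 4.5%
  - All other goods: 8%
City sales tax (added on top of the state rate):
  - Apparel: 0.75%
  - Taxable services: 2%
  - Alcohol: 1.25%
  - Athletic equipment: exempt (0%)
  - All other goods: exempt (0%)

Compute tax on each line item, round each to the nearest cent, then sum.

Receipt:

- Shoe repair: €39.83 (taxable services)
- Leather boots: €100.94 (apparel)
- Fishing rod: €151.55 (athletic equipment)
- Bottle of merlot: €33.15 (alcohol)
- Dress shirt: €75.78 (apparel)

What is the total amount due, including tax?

€435.01

Shoe repair €39.83: taxable services → 9.25% + 2% city = 11.25% → €4.48
Leather boots €100.94: apparel → 9.75% + 0.75% city = 10.5% → €10.60
Fishing rod €151.55: athletic equipment → 4.5% + 0% city = 4.5% → €6.82
Bottle of merlot €33.15: alcohol → 10.5% + 1.25% city = 11.75% → €3.90
Dress shirt €75.78: apparel → 9.75% + 0.75% city = 10.5% → €7.96
Subtotal = €401.25; tax = €33.76; total due = €435.01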